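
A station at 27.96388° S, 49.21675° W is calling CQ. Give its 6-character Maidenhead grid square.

Shift to the Maidenhead origin (180°W, 90°S): lon 130.7833, lat 62.0361.
Field: lon ⌊130.7833/20⌋ = 6 → G; lat ⌊62.0361/10⌋ = 6 → G.
Square: lon ⌊10.7833/2⌋ = 5; lat ⌊2.0361/1⌋ = 2.
Subsquare: lon ⌊0.7833/0.0833333⌋ = 9 → j; lat ⌊0.0361/0.0416667⌋ = 0 → a.

GG52ja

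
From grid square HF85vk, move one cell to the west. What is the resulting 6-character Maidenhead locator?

HF85uk

Longitude subsquare v = 21; −1 → 20 = u.
The latitude characters are unchanged.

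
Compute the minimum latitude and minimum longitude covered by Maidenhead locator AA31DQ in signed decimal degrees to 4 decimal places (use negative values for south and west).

Field A=0, A=0: +0·20° lon, +0·10° lat → SW at lon -180°, lat -90°.
Square 3, 1: +3·2° lon, +1·1° lat → SW at lon -174°, lat -89°.
Subsquare d=3, q=16: +3·0.0833333° lon, +16·0.0416667° lat → SW at lon -173.75°, lat -88.3333°.
latitude -88.3333, longitude -173.7500.

-88.3333, -173.7500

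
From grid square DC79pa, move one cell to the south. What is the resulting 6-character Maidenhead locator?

Latitude subsquare a = 0; −1 → -1, wraps to 23 = x, carry into square.
Latitude square 9; −1 → 8.
The longitude characters are unchanged.

DC78px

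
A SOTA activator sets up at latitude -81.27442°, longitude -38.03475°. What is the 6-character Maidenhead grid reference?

Offset from 180°W / 90°S: lon 141.9652°, lat 8.7256°.
Field: lon ⌊141.9652/20⌋ = 7 → H; lat ⌊8.7256/10⌋ = 0 → A.
Square: lon ⌊1.9652/2⌋ = 0; lat ⌊8.7256/1⌋ = 8.
Subsquare: lon ⌊1.9652/0.0833333⌋ = 23 → x; lat ⌊0.7256/0.0416667⌋ = 17 → r.

HA08xr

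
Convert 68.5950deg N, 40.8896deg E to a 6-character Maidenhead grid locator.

Shift to the Maidenhead origin (180°W, 90°S): lon 220.8896, lat 158.5950.
Field (20°×10°, letters A–R): lon ⌊220.8896/20⌋ = 11 → L; lat ⌊158.5950/10⌋ = 15 → P.
Square (2°×1°, digits 0–9): lon ⌊0.8896/2⌋ = 0; lat ⌊8.5950/1⌋ = 8.
Subsquare (5′×2.5′, letters a–x): lon ⌊0.8896/0.0833333⌋ = 10 → k; lat ⌊0.5950/0.0416667⌋ = 14 → o.

LP08ko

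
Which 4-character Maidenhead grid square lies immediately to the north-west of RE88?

Longitude square 8; −1 → 7.
Latitude square 8; +1 → 9.

RE79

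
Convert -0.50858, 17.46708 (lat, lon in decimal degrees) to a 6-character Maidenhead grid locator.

JI89rl

Add 180° to longitude and 90° to latitude: 197.4671, 89.4914.
Field: 197.4671/20 → 9 → J, 89.4914/10 → 8 → I; chars JI.
Square: 17.4671/2 → 8, 9.4914/1 → 9; chars 89.
Subsquare: 1.4671/0.0833333 → 17 → r, 0.4914/0.0416667 → 11 → l; chars rl.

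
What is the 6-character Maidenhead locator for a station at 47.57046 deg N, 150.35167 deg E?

QN57en

Shift to the Maidenhead origin (180°W, 90°S): lon 330.3517, lat 137.5705.
Field (20°×10°, letters A–R): lon ⌊330.3517/20⌋ = 16 → Q; lat ⌊137.5705/10⌋ = 13 → N.
Square (2°×1°, digits 0–9): lon ⌊10.3517/2⌋ = 5; lat ⌊7.5705/1⌋ = 7.
Subsquare (5′×2.5′, letters a–x): lon ⌊0.3517/0.0833333⌋ = 4 → e; lat ⌊0.5705/0.0416667⌋ = 13 → n.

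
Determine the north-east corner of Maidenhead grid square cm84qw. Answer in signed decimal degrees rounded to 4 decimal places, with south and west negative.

34.9583, -122.5833

Field C=2, M=12: +2·20° lon, +12·10° lat → SW at lon -140°, lat 30°.
Square 8, 4: +8·2° lon, +4·1° lat → SW at lon -124°, lat 34°.
Subsquare q=16, w=22: +16·0.0833333° lon, +22·0.0416667° lat → SW at lon -122.667°, lat 34.9167°.
Cell spans 0.0833333° lon × 0.0416667° lat. NE corner is SW corner plus one full cell.
latitude 34.9583, longitude -122.5833.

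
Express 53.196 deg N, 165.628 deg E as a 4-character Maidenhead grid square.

RO23

Add 180° to longitude and 90° to latitude: 345.63, 143.20.
Field: lon ⌊345.63/20⌋ = 17 → R; lat ⌊143.20/10⌋ = 14 → O.
Square: lon ⌊5.63/2⌋ = 2; lat ⌊3.20/1⌋ = 3.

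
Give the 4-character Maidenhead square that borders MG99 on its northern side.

MH90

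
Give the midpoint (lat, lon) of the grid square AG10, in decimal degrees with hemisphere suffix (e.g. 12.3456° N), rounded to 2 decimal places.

29.50° S, 177.00° W

Field A=0, G=6: +0·20° lon, +6·10° lat → SW at lon -180°, lat -30°.
Square 1, 0: +1·2° lon, +0·1° lat → SW at lon -178°, lat -30°.
Cell spans 2° lon × 1° lat. Centre is SW corner plus half of each.
latitude 29.50° S, longitude 177.00° W.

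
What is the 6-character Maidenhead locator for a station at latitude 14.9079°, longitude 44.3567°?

Shift to the Maidenhead origin (180°W, 90°S): lon 224.3567, lat 104.9079.
Field: 224.3567/20 → 11 → L, 104.9079/10 → 10 → K; chars LK.
Square: 4.3567/2 → 2, 4.9079/1 → 4; chars 24.
Subsquare: 0.3567/0.0833333 → 4 → e, 0.9079/0.0416667 → 21 → v; chars ev.

LK24ev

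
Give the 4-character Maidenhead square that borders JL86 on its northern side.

Latitude square 6; +1 → 7.
The longitude characters are unchanged.

JL87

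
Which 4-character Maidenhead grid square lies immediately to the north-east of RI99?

AJ00

Longitude square 9; +1 → 10, wraps to 0, carry into field.
Longitude field R = 17; +1 → 18, wraps to 0 = A, wrapping around the antimeridian.
Latitude square 9; +1 → 10, wraps to 0, carry into field.
Latitude field I = 8; +1 → 9 = J.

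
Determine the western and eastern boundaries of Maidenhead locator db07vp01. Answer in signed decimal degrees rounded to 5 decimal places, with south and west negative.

-118.25000, -118.24167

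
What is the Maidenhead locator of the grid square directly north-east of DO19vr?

DO19ws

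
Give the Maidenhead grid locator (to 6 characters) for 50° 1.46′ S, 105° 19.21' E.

Offset from 180°W / 90°S: lon 285.3202°, lat 39.9757°.
Field (20°×10°, letters A–R): lon ⌊285.3202/20⌋ = 14 → O; lat ⌊39.9757/10⌋ = 3 → D.
Square (2°×1°, digits 0–9): lon ⌊5.3202/2⌋ = 2; lat ⌊9.9757/1⌋ = 9.
Subsquare (5′×2.5′, letters a–x): lon ⌊1.3202/0.0833333⌋ = 15 → p; lat ⌊0.9757/0.0416667⌋ = 23 → x.

OD29px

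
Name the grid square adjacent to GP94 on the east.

HP04

Longitude square 9; +1 → 10, wraps to 0, carry into field.
Longitude field G = 6; +1 → 7 = H.
The latitude characters are unchanged.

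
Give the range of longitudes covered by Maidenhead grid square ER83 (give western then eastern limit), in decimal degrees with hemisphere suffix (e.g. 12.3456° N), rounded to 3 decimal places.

Field E=4, R=17: +4·20° lon, +17·10° lat → SW at lon -100°, lat 80°.
Square 8, 3: +8·2° lon, +3·1° lat → SW at lon -84°, lat 83°.
Cell spans 2° lon × 1° lat.
west 84.000° W, east 82.000° W.

84.000° W, 82.000° W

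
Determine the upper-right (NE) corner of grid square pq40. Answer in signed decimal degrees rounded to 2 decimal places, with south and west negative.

71.00, 130.00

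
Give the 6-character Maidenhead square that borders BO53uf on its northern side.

BO53ug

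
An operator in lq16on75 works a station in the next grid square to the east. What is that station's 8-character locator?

LQ16on85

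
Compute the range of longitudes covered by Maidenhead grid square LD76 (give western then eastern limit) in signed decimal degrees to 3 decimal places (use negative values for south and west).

54.000, 56.000

Field L=11, D=3: +11·20° lon, +3·10° lat → SW at lon 40°, lat -60°.
Square 7, 6: +7·2° lon, +6·1° lat → SW at lon 54°, lat -54°.
Cell spans 2° lon × 1° lat.
west 54.000, east 56.000.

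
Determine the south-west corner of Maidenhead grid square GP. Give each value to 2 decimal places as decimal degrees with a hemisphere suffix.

60.00° N, 60.00° W

Field G=6, P=15: +6·20° lon, +15·10° lat → SW at lon -60°, lat 60°.
latitude 60.00° N, longitude 60.00° W.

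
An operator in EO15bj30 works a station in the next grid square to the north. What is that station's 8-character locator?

EO15bj31

Latitude extended square 0; +1 → 1.
The longitude characters are unchanged.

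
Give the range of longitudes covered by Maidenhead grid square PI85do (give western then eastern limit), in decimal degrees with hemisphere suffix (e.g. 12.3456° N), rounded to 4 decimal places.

136.2500° E, 136.3333° E

Field P=15, I=8: +15·20° lon, +8·10° lat → SW at lon 120°, lat -10°.
Square 8, 5: +8·2° lon, +5·1° lat → SW at lon 136°, lat -5°.
Subsquare d=3, o=14: +3·0.0833333° lon, +14·0.0416667° lat → SW at lon 136.25°, lat -4.41667°.
Cell spans 0.0833333° lon × 0.0416667° lat.
west 136.2500° E, east 136.3333° E.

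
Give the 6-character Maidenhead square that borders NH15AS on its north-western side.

NH05xt

Longitude subsquare a = 0; −1 → -1, wraps to 23 = x, carry into square.
Longitude square 1; −1 → 0.
Latitude subsquare s = 18; +1 → 19 = t.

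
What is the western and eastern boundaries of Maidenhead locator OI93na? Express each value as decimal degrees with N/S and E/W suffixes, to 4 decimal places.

Field O=14, I=8: +14·20° lon, +8·10° lat → SW at lon 100°, lat -10°.
Square 9, 3: +9·2° lon, +3·1° lat → SW at lon 118°, lat -7°.
Subsquare n=13, a=0: +13·0.0833333° lon, +0·0.0416667° lat → SW at lon 119.083°, lat -7°.
Cell spans 0.0833333° lon × 0.0416667° lat.
west 119.0833° E, east 119.1667° E.

119.0833° E, 119.1667° E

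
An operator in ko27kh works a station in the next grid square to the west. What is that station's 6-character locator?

Longitude subsquare k = 10; −1 → 9 = j.
The latitude characters are unchanged.

KO27jh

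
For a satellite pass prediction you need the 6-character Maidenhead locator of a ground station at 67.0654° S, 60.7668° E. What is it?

Offset from 180°W / 90°S: lon 240.7668°, lat 22.9346°.
Field: lon ⌊240.7668/20⌋ = 12 → M; lat ⌊22.9346/10⌋ = 2 → C.
Square: lon ⌊0.7668/2⌋ = 0; lat ⌊2.9346/1⌋ = 2.
Subsquare: lon ⌊0.7668/0.0833333⌋ = 9 → j; lat ⌊0.9346/0.0416667⌋ = 22 → w.

MC02jw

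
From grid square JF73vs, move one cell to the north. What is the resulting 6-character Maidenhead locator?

Latitude subsquare s = 18; +1 → 19 = t.
The longitude characters are unchanged.

JF73vt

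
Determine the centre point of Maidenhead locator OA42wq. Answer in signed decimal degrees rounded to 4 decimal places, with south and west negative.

-87.3125, 109.8750

Field O=14, A=0: +14·20° lon, +0·10° lat → SW at lon 100°, lat -90°.
Square 4, 2: +4·2° lon, +2·1° lat → SW at lon 108°, lat -88°.
Subsquare w=22, q=16: +22·0.0833333° lon, +16·0.0416667° lat → SW at lon 109.833°, lat -87.3333°.
Cell spans 0.0833333° lon × 0.0416667° lat. Centre is SW corner plus half of each.
latitude -87.3125, longitude 109.8750.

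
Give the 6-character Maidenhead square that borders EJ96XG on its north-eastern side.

Longitude subsquare x = 23; +1 → 24, wraps to 0 = a, carry into square.
Longitude square 9; +1 → 10, wraps to 0, carry into field.
Longitude field E = 4; +1 → 5 = F.
Latitude subsquare g = 6; +1 → 7 = h.

FJ06ah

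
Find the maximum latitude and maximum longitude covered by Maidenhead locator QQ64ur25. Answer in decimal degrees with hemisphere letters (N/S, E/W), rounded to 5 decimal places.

74.73333° N, 153.69167° E

Field Q=16, Q=16: +16·20° lon, +16·10° lat → SW at lon 140°, lat 70°.
Square 6, 4: +6·2° lon, +4·1° lat → SW at lon 152°, lat 74°.
Subsquare u=20, r=17: +20·0.0833333° lon, +17·0.0416667° lat → SW at lon 153.667°, lat 74.7083°.
Extended square 2, 5: +2·0.00833333° lon, +5·0.00416667° lat → SW at lon 153.683°, lat 74.7292°.
Cell spans 0.00833333° lon × 0.00416667° lat. NE corner is SW corner plus one full cell.
latitude 74.73333° N, longitude 153.69167° E.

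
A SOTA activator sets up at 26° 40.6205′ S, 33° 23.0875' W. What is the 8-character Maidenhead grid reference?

Add 180° to longitude and 90° to latitude: 146.61521, 63.32299.
Field (20°×10°, letters A–R): 146.61521/20 → 7 → H, 63.32299/10 → 6 → G; chars HG.
Square (2°×1°, digits 0–9): 6.61521/2 → 3, 3.32299/1 → 3; chars 33.
Subsquare (5′×2.5′, letters a–x): 0.61521/0.0833333 → 7 → h, 0.32299/0.0416667 → 7 → h; chars hh.
Extended square (30″×15″, digits 0–9): 0.03187/0.00833333 → 3, 0.03133/0.00416667 → 7; chars 37.

HG33hh37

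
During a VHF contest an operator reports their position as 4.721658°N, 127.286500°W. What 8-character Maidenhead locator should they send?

Offset from 180°W / 90°S: lon 52.71350°, lat 94.72166°.
Field (20°×10°, letters A–R): lon ⌊52.71350/20⌋ = 2 → C; lat ⌊94.72166/10⌋ = 9 → J.
Square (2°×1°, digits 0–9): lon ⌊12.71350/2⌋ = 6; lat ⌊4.72166/1⌋ = 4.
Subsquare (5′×2.5′, letters a–x): lon ⌊0.71350/0.0833333⌋ = 8 → i; lat ⌊0.72166/0.0416667⌋ = 17 → r.
Extended square (30″×15″, digits 0–9): lon ⌊0.04683/0.00833333⌋ = 5; lat ⌊0.01332/0.00416667⌋ = 3.

CJ64ir53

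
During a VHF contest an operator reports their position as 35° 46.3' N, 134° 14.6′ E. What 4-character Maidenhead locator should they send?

Shift to the Maidenhead origin (180°W, 90°S): lon 314.24, lat 125.77.
Field: 314.24/20 → 15 → P, 125.77/10 → 12 → M; chars PM.
Square: 14.24/2 → 7, 5.77/1 → 5; chars 75.

PM75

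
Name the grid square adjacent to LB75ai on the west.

LB65xi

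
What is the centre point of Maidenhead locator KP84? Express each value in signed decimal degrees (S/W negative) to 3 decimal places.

Field K=10, P=15: +10·20° lon, +15·10° lat → SW at lon 20°, lat 60°.
Square 8, 4: +8·2° lon, +4·1° lat → SW at lon 36°, lat 64°.
Cell spans 2° lon × 1° lat. Centre is SW corner plus half of each.
latitude 64.500, longitude 37.000.

64.500, 37.000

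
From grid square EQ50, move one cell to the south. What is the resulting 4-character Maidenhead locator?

Latitude square 0; −1 → -1, wraps to 9, carry into field.
Latitude field Q = 16; −1 → 15 = P.
The longitude characters are unchanged.

EP59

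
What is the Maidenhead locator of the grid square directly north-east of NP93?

OP04

Longitude square 9; +1 → 10, wraps to 0, carry into field.
Longitude field N = 13; +1 → 14 = O.
Latitude square 3; +1 → 4.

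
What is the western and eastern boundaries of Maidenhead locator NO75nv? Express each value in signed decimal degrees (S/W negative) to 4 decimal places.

95.0833, 95.1667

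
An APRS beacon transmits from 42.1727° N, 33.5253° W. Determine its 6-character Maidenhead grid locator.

HN32fe

Offset from 180°W / 90°S: lon 146.4747°, lat 132.1727°.
Field: lon ⌊146.4747/20⌋ = 7 → H; lat ⌊132.1727/10⌋ = 13 → N.
Square: lon ⌊6.4747/2⌋ = 3; lat ⌊2.1727/1⌋ = 2.
Subsquare: lon ⌊0.4747/0.0833333⌋ = 5 → f; lat ⌊0.1727/0.0416667⌋ = 4 → e.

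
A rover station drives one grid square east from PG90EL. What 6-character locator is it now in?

PG90fl

Longitude subsquare e = 4; +1 → 5 = f.
The latitude characters are unchanged.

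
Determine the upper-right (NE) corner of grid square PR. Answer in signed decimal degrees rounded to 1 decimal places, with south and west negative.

Field P=15, R=17: +15·20° lon, +17·10° lat → SW at lon 120°, lat 80°.
Cell spans 20° lon × 10° lat. NE corner is SW corner plus one full cell.
latitude 90.0, longitude 140.0.

90.0, 140.0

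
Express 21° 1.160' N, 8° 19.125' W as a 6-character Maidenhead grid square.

Offset from 180°W / 90°S: lon 171.6813°, lat 111.0193°.
Field: 171.6813/20 → 8 → I, 111.0193/10 → 11 → L; chars IL.
Square: 11.6813/2 → 5, 1.0193/1 → 1; chars 51.
Subsquare: 1.6813/0.0833333 → 20 → u, 0.0193/0.0416667 → 0 → a; chars ua.

IL51ua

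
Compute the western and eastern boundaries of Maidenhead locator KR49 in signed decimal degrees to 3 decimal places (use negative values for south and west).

Field K=10, R=17: +10·20° lon, +17·10° lat → SW at lon 20°, lat 80°.
Square 4, 9: +4·2° lon, +9·1° lat → SW at lon 28°, lat 89°.
Cell spans 2° lon × 1° lat.
west 28.000, east 30.000.

28.000, 30.000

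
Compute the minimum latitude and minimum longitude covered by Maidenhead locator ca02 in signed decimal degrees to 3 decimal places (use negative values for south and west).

-88.000, -140.000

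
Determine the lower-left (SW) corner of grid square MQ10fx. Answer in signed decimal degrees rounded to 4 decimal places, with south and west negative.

70.9583, 62.4167

Field M=12, Q=16: +12·20° lon, +16·10° lat → SW at lon 60°, lat 70°.
Square 1, 0: +1·2° lon, +0·1° lat → SW at lon 62°, lat 70°.
Subsquare f=5, x=23: +5·0.0833333° lon, +23·0.0416667° lat → SW at lon 62.4167°, lat 70.9583°.
latitude 70.9583, longitude 62.4167.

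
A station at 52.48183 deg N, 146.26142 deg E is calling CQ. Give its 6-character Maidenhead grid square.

Shift to the Maidenhead origin (180°W, 90°S): lon 326.2614, lat 142.4818.
Field: lon ⌊326.2614/20⌋ = 16 → Q; lat ⌊142.4818/10⌋ = 14 → O.
Square: lon ⌊6.2614/2⌋ = 3; lat ⌊2.4818/1⌋ = 2.
Subsquare: lon ⌊0.2614/0.0833333⌋ = 3 → d; lat ⌊0.4818/0.0416667⌋ = 11 → l.

QO32dl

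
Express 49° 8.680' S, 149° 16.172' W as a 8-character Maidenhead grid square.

BE50iu75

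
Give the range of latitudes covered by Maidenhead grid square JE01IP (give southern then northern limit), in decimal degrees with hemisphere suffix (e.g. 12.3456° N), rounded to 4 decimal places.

Field J=9, E=4: +9·20° lon, +4·10° lat → SW at lon 0°, lat -50°.
Square 0, 1: +0·2° lon, +1·1° lat → SW at lon 0°, lat -49°.
Subsquare i=8, p=15: +8·0.0833333° lon, +15·0.0416667° lat → SW at lon 0.666667°, lat -48.375°.
Cell spans 0.0833333° lon × 0.0416667° lat.
south 48.3750° S, north 48.3333° S.

48.3750° S, 48.3333° S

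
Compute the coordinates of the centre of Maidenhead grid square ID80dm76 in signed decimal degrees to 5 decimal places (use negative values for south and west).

-59.47292, -3.68750

Field I=8, D=3: +8·20° lon, +3·10° lat → SW at lon -20°, lat -60°.
Square 8, 0: +8·2° lon, +0·1° lat → SW at lon -4°, lat -60°.
Subsquare d=3, m=12: +3·0.0833333° lon, +12·0.0416667° lat → SW at lon -3.75°, lat -59.5°.
Extended square 7, 6: +7·0.00833333° lon, +6·0.00416667° lat → SW at lon -3.69167°, lat -59.475°.
Cell spans 0.00833333° lon × 0.00416667° lat. Centre is SW corner plus half of each.
latitude -59.47292, longitude -3.68750.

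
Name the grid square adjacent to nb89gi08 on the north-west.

Longitude extended square 0; −1 → -1, wraps to 9, carry into subsquare.
Longitude subsquare g = 6; −1 → 5 = f.
Latitude extended square 8; +1 → 9.

NB89fi99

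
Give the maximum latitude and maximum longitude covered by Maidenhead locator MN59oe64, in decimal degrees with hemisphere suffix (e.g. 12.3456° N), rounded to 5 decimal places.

Field M=12, N=13: +12·20° lon, +13·10° lat → SW at lon 60°, lat 40°.
Square 5, 9: +5·2° lon, +9·1° lat → SW at lon 70°, lat 49°.
Subsquare o=14, e=4: +14·0.0833333° lon, +4·0.0416667° lat → SW at lon 71.1667°, lat 49.1667°.
Extended square 6, 4: +6·0.00833333° lon, +4·0.00416667° lat → SW at lon 71.2167°, lat 49.1833°.
Cell spans 0.00833333° lon × 0.00416667° lat. NE corner is SW corner plus one full cell.
latitude 49.18750° N, longitude 71.22500° E.

49.18750° N, 71.22500° E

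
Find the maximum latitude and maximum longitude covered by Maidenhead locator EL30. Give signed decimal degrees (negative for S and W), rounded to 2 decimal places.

Field E=4, L=11: +4·20° lon, +11·10° lat → SW at lon -100°, lat 20°.
Square 3, 0: +3·2° lon, +0·1° lat → SW at lon -94°, lat 20°.
Cell spans 2° lon × 1° lat. NE corner is SW corner plus one full cell.
latitude 21.00, longitude -92.00.

21.00, -92.00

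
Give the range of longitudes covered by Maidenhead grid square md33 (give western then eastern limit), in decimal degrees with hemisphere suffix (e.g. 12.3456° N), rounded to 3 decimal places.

Field M=12, D=3: +12·20° lon, +3·10° lat → SW at lon 60°, lat -60°.
Square 3, 3: +3·2° lon, +3·1° lat → SW at lon 66°, lat -57°.
Cell spans 2° lon × 1° lat.
west 66.000° E, east 68.000° E.

66.000° E, 68.000° E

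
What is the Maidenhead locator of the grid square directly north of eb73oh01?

Latitude extended square 1; +1 → 2.
The longitude characters are unchanged.

EB73oh02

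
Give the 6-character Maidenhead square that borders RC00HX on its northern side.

RC01ha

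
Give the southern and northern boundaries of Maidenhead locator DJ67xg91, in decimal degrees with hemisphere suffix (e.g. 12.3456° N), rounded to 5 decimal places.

7.25417° N, 7.25833° N

Field D=3, J=9: +3·20° lon, +9·10° lat → SW at lon -120°, lat 0°.
Square 6, 7: +6·2° lon, +7·1° lat → SW at lon -108°, lat 7°.
Subsquare x=23, g=6: +23·0.0833333° lon, +6·0.0416667° lat → SW at lon -106.083°, lat 7.25°.
Extended square 9, 1: +9·0.00833333° lon, +1·0.00416667° lat → SW at lon -106.008°, lat 7.25417°.
Cell spans 0.00833333° lon × 0.00416667° lat.
south 7.25417° N, north 7.25833° N.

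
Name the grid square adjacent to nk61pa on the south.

NK60px

Latitude subsquare a = 0; −1 → -1, wraps to 23 = x, carry into square.
Latitude square 1; −1 → 0.
The longitude characters are unchanged.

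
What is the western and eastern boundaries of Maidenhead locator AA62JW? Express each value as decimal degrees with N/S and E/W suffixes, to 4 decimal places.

167.2500° W, 167.1667° W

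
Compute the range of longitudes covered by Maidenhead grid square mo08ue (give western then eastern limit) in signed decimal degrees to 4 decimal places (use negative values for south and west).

Field M=12, O=14: +12·20° lon, +14·10° lat → SW at lon 60°, lat 50°.
Square 0, 8: +0·2° lon, +8·1° lat → SW at lon 60°, lat 58°.
Subsquare u=20, e=4: +20·0.0833333° lon, +4·0.0416667° lat → SW at lon 61.6667°, lat 58.1667°.
Cell spans 0.0833333° lon × 0.0416667° lat.
west 61.6667, east 61.7500.

61.6667, 61.7500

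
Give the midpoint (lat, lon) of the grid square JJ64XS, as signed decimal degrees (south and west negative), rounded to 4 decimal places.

Field J=9, J=9: +9·20° lon, +9·10° lat → SW at lon 0°, lat 0°.
Square 6, 4: +6·2° lon, +4·1° lat → SW at lon 12°, lat 4°.
Subsquare x=23, s=18: +23·0.0833333° lon, +18·0.0416667° lat → SW at lon 13.9167°, lat 4.75°.
Cell spans 0.0833333° lon × 0.0416667° lat. Centre is SW corner plus half of each.
latitude 4.7708, longitude 13.9583.

4.7708, 13.9583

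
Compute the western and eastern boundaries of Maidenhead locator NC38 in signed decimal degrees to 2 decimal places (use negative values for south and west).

86.00, 88.00

Field N=13, C=2: +13·20° lon, +2·10° lat → SW at lon 80°, lat -70°.
Square 3, 8: +3·2° lon, +8·1° lat → SW at lon 86°, lat -62°.
Cell spans 2° lon × 1° lat.
west 86.00, east 88.00.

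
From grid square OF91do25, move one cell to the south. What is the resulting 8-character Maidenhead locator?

OF91do24

Latitude extended square 5; −1 → 4.
The longitude characters are unchanged.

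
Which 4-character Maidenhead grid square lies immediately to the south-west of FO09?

EO98

Longitude square 0; −1 → -1, wraps to 9, carry into field.
Longitude field F = 5; −1 → 4 = E.
Latitude square 9; −1 → 8.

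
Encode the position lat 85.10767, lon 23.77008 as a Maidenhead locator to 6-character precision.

KR15vc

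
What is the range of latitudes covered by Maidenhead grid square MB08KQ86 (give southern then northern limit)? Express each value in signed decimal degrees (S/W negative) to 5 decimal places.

Field M=12, B=1: +12·20° lon, +1·10° lat → SW at lon 60°, lat -80°.
Square 0, 8: +0·2° lon, +8·1° lat → SW at lon 60°, lat -72°.
Subsquare k=10, q=16: +10·0.0833333° lon, +16·0.0416667° lat → SW at lon 60.8333°, lat -71.3333°.
Extended square 8, 6: +8·0.00833333° lon, +6·0.00416667° lat → SW at lon 60.9°, lat -71.3083°.
Cell spans 0.00833333° lon × 0.00416667° lat.
south -71.30833, north -71.30417.

-71.30833, -71.30417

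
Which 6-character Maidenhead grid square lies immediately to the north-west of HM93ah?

HM83xi

Longitude subsquare a = 0; −1 → -1, wraps to 23 = x, carry into square.
Longitude square 9; −1 → 8.
Latitude subsquare h = 7; +1 → 8 = i.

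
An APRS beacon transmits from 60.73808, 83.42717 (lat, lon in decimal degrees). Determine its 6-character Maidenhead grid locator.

NP10rr

Shift to the Maidenhead origin (180°W, 90°S): lon 263.4272, lat 150.7381.
Field: 263.4272/20 → 13 → N, 150.7381/10 → 15 → P; chars NP.
Square: 3.4272/2 → 1, 0.7381/1 → 0; chars 10.
Subsquare: 1.4272/0.0833333 → 17 → r, 0.7381/0.0416667 → 17 → r; chars rr.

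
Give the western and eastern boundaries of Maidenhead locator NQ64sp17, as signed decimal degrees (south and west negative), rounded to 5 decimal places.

93.50833, 93.51667

Field N=13, Q=16: +13·20° lon, +16·10° lat → SW at lon 80°, lat 70°.
Square 6, 4: +6·2° lon, +4·1° lat → SW at lon 92°, lat 74°.
Subsquare s=18, p=15: +18·0.0833333° lon, +15·0.0416667° lat → SW at lon 93.5°, lat 74.625°.
Extended square 1, 7: +1·0.00833333° lon, +7·0.00416667° lat → SW at lon 93.5083°, lat 74.6542°.
Cell spans 0.00833333° lon × 0.00416667° lat.
west 93.50833, east 93.51667.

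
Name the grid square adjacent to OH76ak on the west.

OH66xk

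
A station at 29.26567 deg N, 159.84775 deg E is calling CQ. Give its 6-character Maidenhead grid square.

QL99wg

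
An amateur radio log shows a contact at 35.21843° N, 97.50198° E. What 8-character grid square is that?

Offset from 180°W / 90°S: lon 277.50198°, lat 125.21843°.
Field: 277.50198/20 → 13 → N, 125.21843/10 → 12 → M; chars NM.
Square: 17.50198/2 → 8, 5.21843/1 → 5; chars 85.
Subsquare: 1.50198/0.0833333 → 18 → s, 0.21843/0.0416667 → 5 → f; chars sf.
Extended square: 0.00198/0.00833333 → 0, 0.01010/0.00416667 → 2; chars 02.

NM85sf02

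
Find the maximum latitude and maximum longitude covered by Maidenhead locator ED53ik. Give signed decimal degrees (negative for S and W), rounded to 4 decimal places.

-56.5417, -89.2500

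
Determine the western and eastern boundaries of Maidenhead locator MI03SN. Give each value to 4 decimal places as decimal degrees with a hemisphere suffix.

61.5000° E, 61.5833° E

Field M=12, I=8: +12·20° lon, +8·10° lat → SW at lon 60°, lat -10°.
Square 0, 3: +0·2° lon, +3·1° lat → SW at lon 60°, lat -7°.
Subsquare s=18, n=13: +18·0.0833333° lon, +13·0.0416667° lat → SW at lon 61.5°, lat -6.45833°.
Cell spans 0.0833333° lon × 0.0416667° lat.
west 61.5000° E, east 61.5833° E.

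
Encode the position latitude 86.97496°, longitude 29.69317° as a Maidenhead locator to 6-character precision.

Shift to the Maidenhead origin (180°W, 90°S): lon 209.6932, lat 176.9750.
Field: 209.6932/20 → 10 → K, 176.9750/10 → 17 → R; chars KR.
Square: 9.6932/2 → 4, 6.9750/1 → 6; chars 46.
Subsquare: 1.6932/0.0833333 → 20 → u, 0.9750/0.0416667 → 23 → x; chars ux.

KR46ux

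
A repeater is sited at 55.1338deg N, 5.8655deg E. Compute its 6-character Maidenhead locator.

JO25wd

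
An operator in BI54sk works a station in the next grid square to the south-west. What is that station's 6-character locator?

BI54rj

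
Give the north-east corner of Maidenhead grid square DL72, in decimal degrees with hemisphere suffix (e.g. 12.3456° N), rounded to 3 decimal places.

23.000° N, 104.000° W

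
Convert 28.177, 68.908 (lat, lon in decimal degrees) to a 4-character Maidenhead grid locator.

Shift to the Maidenhead origin (180°W, 90°S): lon 248.91, lat 118.18.
Field: lon ⌊248.91/20⌋ = 12 → M; lat ⌊118.18/10⌋ = 11 → L.
Square: lon ⌊8.91/2⌋ = 4; lat ⌊8.18/1⌋ = 8.

ML48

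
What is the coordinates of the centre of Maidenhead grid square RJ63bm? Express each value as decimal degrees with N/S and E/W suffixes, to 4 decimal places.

Field R=17, J=9: +17·20° lon, +9·10° lat → SW at lon 160°, lat 0°.
Square 6, 3: +6·2° lon, +3·1° lat → SW at lon 172°, lat 3°.
Subsquare b=1, m=12: +1·0.0833333° lon, +12·0.0416667° lat → SW at lon 172.083°, lat 3.5°.
Cell spans 0.0833333° lon × 0.0416667° lat. Centre is SW corner plus half of each.
latitude 3.5208° N, longitude 172.1250° E.

3.5208° N, 172.1250° E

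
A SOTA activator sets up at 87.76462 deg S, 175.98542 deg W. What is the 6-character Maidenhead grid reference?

Add 180° to longitude and 90° to latitude: 4.0146, 2.2354.
Field (20°×10°, letters A–R): 4.0146/20 → 0 → A, 2.2354/10 → 0 → A; chars AA.
Square (2°×1°, digits 0–9): 4.0146/2 → 2, 2.2354/1 → 2; chars 22.
Subsquare (5′×2.5′, letters a–x): 0.0146/0.0833333 → 0 → a, 0.2354/0.0416667 → 5 → f; chars af.

AA22af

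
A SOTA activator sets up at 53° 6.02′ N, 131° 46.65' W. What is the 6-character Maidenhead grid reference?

CO43cc

Shift to the Maidenhead origin (180°W, 90°S): lon 48.2225, lat 143.1003.
Field: 48.2225/20 → 2 → C, 143.1003/10 → 14 → O; chars CO.
Square: 8.2225/2 → 4, 3.1003/1 → 3; chars 43.
Subsquare: 0.2225/0.0833333 → 2 → c, 0.1003/0.0416667 → 2 → c; chars cc.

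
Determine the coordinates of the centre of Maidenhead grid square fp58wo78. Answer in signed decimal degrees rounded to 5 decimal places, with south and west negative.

Field F=5, P=15: +5·20° lon, +15·10° lat → SW at lon -80°, lat 60°.
Square 5, 8: +5·2° lon, +8·1° lat → SW at lon -70°, lat 68°.
Subsquare w=22, o=14: +22·0.0833333° lon, +14·0.0416667° lat → SW at lon -68.1667°, lat 68.5833°.
Extended square 7, 8: +7·0.00833333° lon, +8·0.00416667° lat → SW at lon -68.1083°, lat 68.6167°.
Cell spans 0.00833333° lon × 0.00416667° lat. Centre is SW corner plus half of each.
latitude 68.61875, longitude -68.10417.

68.61875, -68.10417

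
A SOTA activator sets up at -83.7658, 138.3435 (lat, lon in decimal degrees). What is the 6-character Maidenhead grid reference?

PA96ef

Add 180° to longitude and 90° to latitude: 318.3435, 6.2342.
Field: lon ⌊318.3435/20⌋ = 15 → P; lat ⌊6.2342/10⌋ = 0 → A.
Square: lon ⌊18.3435/2⌋ = 9; lat ⌊6.2342/1⌋ = 6.
Subsquare: lon ⌊0.3435/0.0833333⌋ = 4 → e; lat ⌊0.2342/0.0416667⌋ = 5 → f.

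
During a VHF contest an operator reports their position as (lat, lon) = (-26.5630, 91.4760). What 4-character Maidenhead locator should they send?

NG53

Shift to the Maidenhead origin (180°W, 90°S): lon 271.48, lat 63.44.
Field (20°×10°, letters A–R): 271.48/20 → 13 → N, 63.44/10 → 6 → G; chars NG.
Square (2°×1°, digits 0–9): 11.48/2 → 5, 3.44/1 → 3; chars 53.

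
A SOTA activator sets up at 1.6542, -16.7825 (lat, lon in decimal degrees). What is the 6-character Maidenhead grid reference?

Add 180° to longitude and 90° to latitude: 163.2175, 91.6542.
Field: 163.2175/20 → 8 → I, 91.6542/10 → 9 → J; chars IJ.
Square: 3.2175/2 → 1, 1.6542/1 → 1; chars 11.
Subsquare: 1.2175/0.0833333 → 14 → o, 0.6542/0.0416667 → 15 → p; chars op.

IJ11op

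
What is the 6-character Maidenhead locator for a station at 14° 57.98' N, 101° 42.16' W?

Add 180° to longitude and 90° to latitude: 78.2973, 104.9663.
Field: lon ⌊78.2973/20⌋ = 3 → D; lat ⌊104.9663/10⌋ = 10 → K.
Square: lon ⌊18.2973/2⌋ = 9; lat ⌊4.9663/1⌋ = 4.
Subsquare: lon ⌊0.2973/0.0833333⌋ = 3 → d; lat ⌊0.9663/0.0416667⌋ = 23 → x.

DK94dx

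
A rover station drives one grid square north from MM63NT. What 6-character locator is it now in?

Latitude subsquare t = 19; +1 → 20 = u.
The longitude characters are unchanged.

MM63nu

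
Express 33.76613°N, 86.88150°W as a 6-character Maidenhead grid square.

EM63ns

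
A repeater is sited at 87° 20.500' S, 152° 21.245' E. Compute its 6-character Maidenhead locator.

QA62ep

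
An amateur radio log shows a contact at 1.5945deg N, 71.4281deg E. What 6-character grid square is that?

Shift to the Maidenhead origin (180°W, 90°S): lon 251.4281, lat 91.5945.
Field (20°×10°, letters A–R): 251.4281/20 → 12 → M, 91.5945/10 → 9 → J; chars MJ.
Square (2°×1°, digits 0–9): 11.4281/2 → 5, 1.5945/1 → 1; chars 51.
Subsquare (5′×2.5′, letters a–x): 1.4281/0.0833333 → 17 → r, 0.5945/0.0416667 → 14 → o; chars ro.

MJ51ro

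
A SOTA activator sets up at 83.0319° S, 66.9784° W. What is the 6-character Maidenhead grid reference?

FA66mx

Offset from 180°W / 90°S: lon 113.0216°, lat 6.9681°.
Field: 113.0216/20 → 5 → F, 6.9681/10 → 0 → A; chars FA.
Square: 13.0216/2 → 6, 6.9681/1 → 6; chars 66.
Subsquare: 1.0216/0.0833333 → 12 → m, 0.9681/0.0416667 → 23 → x; chars mx.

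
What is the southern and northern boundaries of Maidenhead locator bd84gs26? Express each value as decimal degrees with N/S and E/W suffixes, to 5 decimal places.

55.22500° S, 55.22083° S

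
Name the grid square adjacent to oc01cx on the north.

OC02ca

Latitude subsquare x = 23; +1 → 24, wraps to 0 = a, carry into square.
Latitude square 1; +1 → 2.
The longitude characters are unchanged.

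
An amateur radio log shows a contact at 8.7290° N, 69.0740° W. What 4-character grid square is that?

FJ58

Shift to the Maidenhead origin (180°W, 90°S): lon 110.93, lat 98.73.
Field: 110.93/20 → 5 → F, 98.73/10 → 9 → J; chars FJ.
Square: 10.93/2 → 5, 8.73/1 → 8; chars 58.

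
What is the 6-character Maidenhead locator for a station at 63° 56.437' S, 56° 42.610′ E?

LC86ib

Shift to the Maidenhead origin (180°W, 90°S): lon 236.7102, lat 26.0594.
Field: lon ⌊236.7102/20⌋ = 11 → L; lat ⌊26.0594/10⌋ = 2 → C.
Square: lon ⌊16.7102/2⌋ = 8; lat ⌊6.0594/1⌋ = 6.
Subsquare: lon ⌊0.7102/0.0833333⌋ = 8 → i; lat ⌊0.0594/0.0416667⌋ = 1 → b.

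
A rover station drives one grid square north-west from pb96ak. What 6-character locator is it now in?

Longitude subsquare a = 0; −1 → -1, wraps to 23 = x, carry into square.
Longitude square 9; −1 → 8.
Latitude subsquare k = 10; +1 → 11 = l.

PB86xl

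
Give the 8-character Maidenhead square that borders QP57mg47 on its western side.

QP57mg37

Longitude extended square 4; −1 → 3.
The latitude characters are unchanged.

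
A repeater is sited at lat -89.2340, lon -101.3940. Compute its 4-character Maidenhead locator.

DA90

Offset from 180°W / 90°S: lon 78.61°, lat 0.77°.
Field: lon ⌊78.61/20⌋ = 3 → D; lat ⌊0.77/10⌋ = 0 → A.
Square: lon ⌊18.61/2⌋ = 9; lat ⌊0.77/1⌋ = 0.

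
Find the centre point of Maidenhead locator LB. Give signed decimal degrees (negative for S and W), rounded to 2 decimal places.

Field L=11, B=1: +11·20° lon, +1·10° lat → SW at lon 40°, lat -80°.
Cell spans 20° lon × 10° lat. Centre is SW corner plus half of each.
latitude -75.00, longitude 50.00.

-75.00, 50.00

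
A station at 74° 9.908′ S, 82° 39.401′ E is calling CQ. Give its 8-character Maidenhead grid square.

Add 180° to longitude and 90° to latitude: 262.65668, 15.83487.
Field: 262.65668/20 → 13 → N, 15.83487/10 → 1 → B; chars NB.
Square: 2.65668/2 → 1, 5.83487/1 → 5; chars 15.
Subsquare: 0.65668/0.0833333 → 7 → h, 0.83487/0.0416667 → 20 → u; chars hu.
Extended square: 0.07335/0.00833333 → 8, 0.00153/0.00416667 → 0; chars 80.

NB15hu80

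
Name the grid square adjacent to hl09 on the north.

Latitude square 9; +1 → 10, wraps to 0, carry into field.
Latitude field L = 11; +1 → 12 = M.
The longitude characters are unchanged.

HM00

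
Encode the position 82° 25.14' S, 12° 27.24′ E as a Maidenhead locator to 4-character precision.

JA67

Add 180° to longitude and 90° to latitude: 192.45, 7.58.
Field: lon ⌊192.45/20⌋ = 9 → J; lat ⌊7.58/10⌋ = 0 → A.
Square: lon ⌊12.45/2⌋ = 6; lat ⌊7.58/1⌋ = 7.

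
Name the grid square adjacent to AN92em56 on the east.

AN92em66

Longitude extended square 5; +1 → 6.
The latitude characters are unchanged.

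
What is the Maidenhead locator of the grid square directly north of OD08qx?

Latitude subsquare x = 23; +1 → 24, wraps to 0 = a, carry into square.
Latitude square 8; +1 → 9.
The longitude characters are unchanged.

OD09qa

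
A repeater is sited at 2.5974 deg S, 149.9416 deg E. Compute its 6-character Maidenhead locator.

Shift to the Maidenhead origin (180°W, 90°S): lon 329.9416, lat 87.4026.
Field: 329.9416/20 → 16 → Q, 87.4026/10 → 8 → I; chars QI.
Square: 9.9416/2 → 4, 7.4026/1 → 7; chars 47.
Subsquare: 1.9416/0.0833333 → 23 → x, 0.4026/0.0416667 → 9 → j; chars xj.

QI47xj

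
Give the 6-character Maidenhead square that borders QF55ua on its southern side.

QF54ux

Latitude subsquare a = 0; −1 → -1, wraps to 23 = x, carry into square.
Latitude square 5; −1 → 4.
The longitude characters are unchanged.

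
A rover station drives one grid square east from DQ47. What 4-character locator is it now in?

DQ57

Longitude square 4; +1 → 5.
The latitude characters are unchanged.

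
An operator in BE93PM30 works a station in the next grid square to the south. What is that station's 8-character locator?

BE93pl39

Latitude extended square 0; −1 → -1, wraps to 9, carry into subsquare.
Latitude subsquare m = 12; −1 → 11 = l.
The longitude characters are unchanged.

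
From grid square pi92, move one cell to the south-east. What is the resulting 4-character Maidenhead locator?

QI01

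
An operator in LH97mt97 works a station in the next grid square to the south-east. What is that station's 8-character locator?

LH97nt06

Longitude extended square 9; +1 → 10, wraps to 0, carry into subsquare.
Longitude subsquare m = 12; +1 → 13 = n.
Latitude extended square 7; −1 → 6.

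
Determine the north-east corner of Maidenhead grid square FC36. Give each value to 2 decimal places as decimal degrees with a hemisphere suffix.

63.00° S, 72.00° W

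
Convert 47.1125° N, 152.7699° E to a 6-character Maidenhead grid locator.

Add 180° to longitude and 90° to latitude: 332.7699, 137.1125.
Field: 332.7699/20 → 16 → Q, 137.1125/10 → 13 → N; chars QN.
Square: 12.7699/2 → 6, 7.1125/1 → 7; chars 67.
Subsquare: 0.7699/0.0833333 → 9 → j, 0.1125/0.0416667 → 2 → c; chars jc.

QN67jc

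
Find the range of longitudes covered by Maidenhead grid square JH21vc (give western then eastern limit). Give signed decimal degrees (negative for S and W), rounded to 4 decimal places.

5.7500, 5.8333

Field J=9, H=7: +9·20° lon, +7·10° lat → SW at lon 0°, lat -20°.
Square 2, 1: +2·2° lon, +1·1° lat → SW at lon 4°, lat -19°.
Subsquare v=21, c=2: +21·0.0833333° lon, +2·0.0416667° lat → SW at lon 5.75°, lat -18.9167°.
Cell spans 0.0833333° lon × 0.0416667° lat.
west 5.7500, east 5.8333.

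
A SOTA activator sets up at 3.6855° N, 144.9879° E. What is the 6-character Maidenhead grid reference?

Shift to the Maidenhead origin (180°W, 90°S): lon 324.9879, lat 93.6855.
Field (20°×10°, letters A–R): 324.9879/20 → 16 → Q, 93.6855/10 → 9 → J; chars QJ.
Square (2°×1°, digits 0–9): 4.9879/2 → 2, 3.6855/1 → 3; chars 23.
Subsquare (5′×2.5′, letters a–x): 0.9879/0.0833333 → 11 → l, 0.6855/0.0416667 → 16 → q; chars lq.

QJ23lq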